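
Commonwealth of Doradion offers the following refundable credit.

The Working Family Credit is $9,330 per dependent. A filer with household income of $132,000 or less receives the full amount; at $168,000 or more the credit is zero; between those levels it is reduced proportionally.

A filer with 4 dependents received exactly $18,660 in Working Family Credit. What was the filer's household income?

Full credit = 4 × $9,330 = $37,320.
$18,660 is 18,660/37,320 of the full $37,320, so 18,660/37,320 of the $36,000 range has been used: income = $132,000 + $36,000 × 18,660/37,320 = $150,000.

$150,000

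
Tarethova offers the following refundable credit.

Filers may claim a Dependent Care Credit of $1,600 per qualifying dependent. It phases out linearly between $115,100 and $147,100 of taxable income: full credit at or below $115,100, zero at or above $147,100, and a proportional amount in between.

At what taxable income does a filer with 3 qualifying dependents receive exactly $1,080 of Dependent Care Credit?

Full credit = 3 × $1,600 = $4,800.
$1,080 is 1,080/4,800 of the full $4,800, so 3,720/4,800 of the $32,000 range has been used: income = $115,100 + $32,000 × 3,720/4,800 = $139,900.

$139,900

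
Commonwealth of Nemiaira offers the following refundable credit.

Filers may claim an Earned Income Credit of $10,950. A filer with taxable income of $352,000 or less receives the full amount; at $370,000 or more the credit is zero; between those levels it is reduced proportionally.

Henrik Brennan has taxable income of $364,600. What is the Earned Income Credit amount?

$3,285

Earned Income Credit: $364,600 is $12,600 into a $18,000 phase-out range, leaving 5,400/18,000 of the credit: $10,950 × 5,400/18,000 = $3,285.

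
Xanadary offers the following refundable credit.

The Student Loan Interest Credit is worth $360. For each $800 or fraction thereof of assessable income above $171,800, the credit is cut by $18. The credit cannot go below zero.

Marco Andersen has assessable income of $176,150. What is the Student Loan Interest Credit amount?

$252

Student Loan Interest Credit: income exceeds $171,800 by $4,350, which is 6 full-or-partial $800 increments; reduction = 6 × $18 = $108, leaving $252.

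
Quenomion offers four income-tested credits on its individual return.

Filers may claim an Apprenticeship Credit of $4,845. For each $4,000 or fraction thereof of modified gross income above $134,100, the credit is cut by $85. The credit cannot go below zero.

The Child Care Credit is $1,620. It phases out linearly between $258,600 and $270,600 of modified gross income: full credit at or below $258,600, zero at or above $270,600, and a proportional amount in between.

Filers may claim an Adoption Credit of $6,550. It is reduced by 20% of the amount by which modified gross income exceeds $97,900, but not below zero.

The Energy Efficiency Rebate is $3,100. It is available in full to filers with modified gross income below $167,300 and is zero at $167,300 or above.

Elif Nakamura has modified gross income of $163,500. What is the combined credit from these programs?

$8,885

Apprenticeship Credit: income exceeds $134,100 by $29,400, which is 8 full-or-partial $4,000 increments; reduction = 8 × $85 = $680, leaving $4,165.
Child Care Credit: $163,500 is at or below the $258,600 threshold, so the full $1,620 applies.
Adoption Credit: 20% of the $65,600 excess over $97,900 is $13,120 ≥ base, so the credit is $0.
Energy Efficiency Rebate: $163,500 is below the $167,300 cutoff, so the full $3,100 applies.
Total: $4,165 + $1,620 + $0 + $3,100 = $8,885.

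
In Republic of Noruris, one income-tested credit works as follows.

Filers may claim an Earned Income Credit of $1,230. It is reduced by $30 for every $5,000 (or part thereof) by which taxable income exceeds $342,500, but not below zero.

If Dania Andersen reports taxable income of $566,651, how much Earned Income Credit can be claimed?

$0

Earned Income Credit: income exceeds $342,500 by $224,151 → 45 increments × $30 = $1,350 ≥ base, so the credit is $0.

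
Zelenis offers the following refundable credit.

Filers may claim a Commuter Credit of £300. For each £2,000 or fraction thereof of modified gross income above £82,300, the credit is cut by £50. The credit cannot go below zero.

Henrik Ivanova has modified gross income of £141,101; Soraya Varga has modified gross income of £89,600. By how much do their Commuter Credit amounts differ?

£100

Henrik (£141,101): Commuter Credit: income exceeds £82,300 by £58,801 → 30 increments × £50 = £1,500 ≥ base, so the credit is £0.
Soraya (£89,600): Commuter Credit: income exceeds £82,300 by £7,300, which is 4 full-or-partial £2,000 increments; reduction = 4 × £50 = £200, leaving £100.
Difference: |£0 − £100| = £100.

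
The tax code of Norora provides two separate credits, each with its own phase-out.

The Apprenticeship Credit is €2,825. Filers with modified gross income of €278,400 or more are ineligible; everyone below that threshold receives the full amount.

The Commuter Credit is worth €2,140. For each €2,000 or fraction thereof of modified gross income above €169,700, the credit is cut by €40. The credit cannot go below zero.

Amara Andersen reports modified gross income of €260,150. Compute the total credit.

Apprenticeship Credit: €260,150 is below the €278,400 cutoff, so the full €2,825 applies.
Commuter Credit: income exceeds €169,700 by €90,450, which is 46 full-or-partial €2,000 increments; reduction = 46 × €40 = €1,840, leaving €300.
Total: €2,825 + €300 = €3,125.

€3,125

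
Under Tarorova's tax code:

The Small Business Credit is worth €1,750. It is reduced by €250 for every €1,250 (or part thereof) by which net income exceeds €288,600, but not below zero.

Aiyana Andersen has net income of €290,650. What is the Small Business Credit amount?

€1,250

Small Business Credit: income exceeds €288,600 by €2,050, which is 2 full-or-partial €1,250 increments; reduction = 2 × €250 = €500, leaving €1,250.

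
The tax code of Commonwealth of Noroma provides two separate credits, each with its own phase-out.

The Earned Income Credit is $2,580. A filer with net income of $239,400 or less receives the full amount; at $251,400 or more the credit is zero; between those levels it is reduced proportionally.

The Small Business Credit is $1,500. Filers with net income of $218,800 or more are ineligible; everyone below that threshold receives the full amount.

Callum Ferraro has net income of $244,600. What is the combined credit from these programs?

$1,462

Earned Income Credit: $244,600 is $5,200 into a $12,000 phase-out range, leaving 6,800/12,000 of the credit: $2,580 × 6,800/12,000 = $1,462.
Small Business Credit: $244,600 meets or exceeds the $218,800 cutoff, so the credit is $0.
Total: $1,462 + $0 = $1,462.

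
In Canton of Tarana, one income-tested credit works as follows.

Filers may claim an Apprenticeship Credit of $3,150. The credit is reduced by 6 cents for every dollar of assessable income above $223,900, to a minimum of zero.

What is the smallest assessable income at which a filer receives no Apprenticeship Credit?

The credit falls by 6% of each dollar above $223,900, so it reaches zero when the excess is $3,150 / 6% = $52,500: income = $223,900 + $52,500 = $276,400.

$276,400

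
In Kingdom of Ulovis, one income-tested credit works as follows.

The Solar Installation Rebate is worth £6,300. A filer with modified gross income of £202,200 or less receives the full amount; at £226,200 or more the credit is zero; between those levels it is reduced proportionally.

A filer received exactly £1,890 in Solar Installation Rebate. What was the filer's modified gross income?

£219,000

£1,890 is 1,890/6,300 of the full £6,300, so 4,410/6,300 of the £24,000 range has been used: income = £202,200 + £24,000 × 4,410/6,300 = £219,000.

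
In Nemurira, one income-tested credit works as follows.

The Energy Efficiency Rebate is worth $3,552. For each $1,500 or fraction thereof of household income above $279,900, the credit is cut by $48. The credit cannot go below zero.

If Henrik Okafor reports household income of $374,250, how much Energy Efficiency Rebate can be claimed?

Energy Efficiency Rebate: income exceeds $279,900 by $94,350, which is 63 full-or-partial $1,500 increments; reduction = 63 × $48 = $3,024, leaving $528.

$528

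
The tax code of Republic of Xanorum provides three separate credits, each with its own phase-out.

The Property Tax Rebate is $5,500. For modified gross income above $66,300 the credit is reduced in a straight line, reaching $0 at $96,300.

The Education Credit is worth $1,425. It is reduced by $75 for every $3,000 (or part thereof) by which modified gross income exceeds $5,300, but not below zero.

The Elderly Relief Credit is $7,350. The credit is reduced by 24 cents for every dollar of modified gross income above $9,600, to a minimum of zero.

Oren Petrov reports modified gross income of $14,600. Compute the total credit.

$12,775

Property Tax Rebate: $14,600 is at or below the $66,300 threshold, so the full $5,500 applies.
Education Credit: income exceeds $5,300 by $9,300, which is 4 full-or-partial $3,000 increments; reduction = 4 × $75 = $300, leaving $1,125.
Elderly Relief Credit: 24% of the $5,000 excess over $9,600 is $1,200; credit = $7,350 − $1,200 = $6,150.
Total: $5,500 + $1,125 + $6,150 = $12,775.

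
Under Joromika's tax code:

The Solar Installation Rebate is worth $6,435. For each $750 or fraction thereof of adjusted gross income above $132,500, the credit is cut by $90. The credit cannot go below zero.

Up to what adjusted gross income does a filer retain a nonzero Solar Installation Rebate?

$185,750

After 71 increments the reduction is 71 × $90 = $6,390, leaving $45; one more increment wipes it out. Increment 71 ends at excess 71 × $750 = $53,250, so the highest qualifying income is $132,500 + $53,250 = $185,750.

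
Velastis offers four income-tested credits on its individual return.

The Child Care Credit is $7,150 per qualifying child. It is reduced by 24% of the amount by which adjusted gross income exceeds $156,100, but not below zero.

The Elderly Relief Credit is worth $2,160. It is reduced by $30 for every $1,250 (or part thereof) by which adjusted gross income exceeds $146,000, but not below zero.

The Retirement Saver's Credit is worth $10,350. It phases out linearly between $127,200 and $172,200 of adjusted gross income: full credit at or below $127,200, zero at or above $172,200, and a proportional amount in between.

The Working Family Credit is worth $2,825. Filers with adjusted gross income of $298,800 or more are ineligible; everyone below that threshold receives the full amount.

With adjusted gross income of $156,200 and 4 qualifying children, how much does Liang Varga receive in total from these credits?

$36,971

Child Care Credit: base = 4 × $7,150 = $28,600. 24% of the $100 excess over $156,100 is $24; credit = $28,600 − $24 = $28,576.
Elderly Relief Credit: income exceeds $146,000 by $10,200, which is 9 full-or-partial $1,250 increments; reduction = 9 × $30 = $270, leaving $1,890.
Retirement Saver's Credit: $156,200 is $29,000 into a $45,000 phase-out range, leaving 16,000/45,000 of the credit: $10,350 × 16,000/45,000 = $3,680.
Working Family Credit: $156,200 is below the $298,800 cutoff, so the full $2,825 applies.
Total: $28,576 + $1,890 + $3,680 + $2,825 = $36,971.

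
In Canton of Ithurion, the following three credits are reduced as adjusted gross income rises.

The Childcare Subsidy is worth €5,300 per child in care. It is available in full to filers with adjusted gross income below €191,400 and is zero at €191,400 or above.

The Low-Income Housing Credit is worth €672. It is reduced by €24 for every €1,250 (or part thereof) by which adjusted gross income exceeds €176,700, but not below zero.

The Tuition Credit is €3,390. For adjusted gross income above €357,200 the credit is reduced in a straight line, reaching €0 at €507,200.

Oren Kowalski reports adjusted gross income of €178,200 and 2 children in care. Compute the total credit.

€14,614

Childcare Subsidy: base = 2 × €5,300 = €10,600. €178,200 is below the €191,400 cutoff, so the full €10,600 applies.
Low-Income Housing Credit: income exceeds €176,700 by €1,500, which is 2 full-or-partial €1,250 increments; reduction = 2 × €24 = €48, leaving €624.
Tuition Credit: €178,200 is at or below the €357,200 threshold, so the full €3,390 applies.
Total: €10,600 + €624 + €3,390 = €14,614.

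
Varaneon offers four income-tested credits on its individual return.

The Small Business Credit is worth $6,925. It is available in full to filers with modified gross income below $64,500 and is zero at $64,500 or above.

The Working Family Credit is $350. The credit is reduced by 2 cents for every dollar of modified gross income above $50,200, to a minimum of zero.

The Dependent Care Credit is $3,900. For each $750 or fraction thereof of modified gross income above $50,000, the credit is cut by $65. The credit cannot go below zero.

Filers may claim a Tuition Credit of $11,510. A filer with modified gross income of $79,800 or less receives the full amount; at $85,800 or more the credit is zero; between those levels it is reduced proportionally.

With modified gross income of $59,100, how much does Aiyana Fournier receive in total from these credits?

$21,662

Small Business Credit: $59,100 is below the $64,500 cutoff, so the full $6,925 applies.
Working Family Credit: 2% of the $8,900 excess over $50,200 is $178; credit = $350 − $178 = $172.
Dependent Care Credit: income exceeds $50,000 by $9,100, which is 13 full-or-partial $750 increments; reduction = 13 × $65 = $845, leaving $3,055.
Tuition Credit: $59,100 is at or below the $79,800 threshold, so the full $11,510 applies.
Total: $6,925 + $172 + $3,055 + $11,510 = $21,662.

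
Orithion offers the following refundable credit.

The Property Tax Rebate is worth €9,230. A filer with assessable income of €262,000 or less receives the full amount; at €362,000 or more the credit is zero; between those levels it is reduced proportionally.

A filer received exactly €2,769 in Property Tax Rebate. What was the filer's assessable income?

€2,769 is 2,769/9,230 of the full €9,230, so 6,461/9,230 of the €100,000 range has been used: income = €262,000 + €100,000 × 6,461/9,230 = €332,000.

€332,000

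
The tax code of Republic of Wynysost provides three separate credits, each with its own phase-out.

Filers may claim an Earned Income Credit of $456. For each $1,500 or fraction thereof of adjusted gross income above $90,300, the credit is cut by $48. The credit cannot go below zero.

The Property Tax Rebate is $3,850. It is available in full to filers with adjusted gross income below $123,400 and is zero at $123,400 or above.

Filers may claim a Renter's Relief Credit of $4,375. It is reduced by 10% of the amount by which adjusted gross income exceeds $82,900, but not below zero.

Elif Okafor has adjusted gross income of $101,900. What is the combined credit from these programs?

Earned Income Credit: income exceeds $90,300 by $11,600, which is 8 full-or-partial $1,500 increments; reduction = 8 × $48 = $384, leaving $72.
Property Tax Rebate: $101,900 is below the $123,400 cutoff, so the full $3,850 applies.
Renter's Relief Credit: 10% of the $19,000 excess over $82,900 is $1,900; credit = $4,375 − $1,900 = $2,475.
Total: $72 + $3,850 + $2,475 = $6,397.

$6,397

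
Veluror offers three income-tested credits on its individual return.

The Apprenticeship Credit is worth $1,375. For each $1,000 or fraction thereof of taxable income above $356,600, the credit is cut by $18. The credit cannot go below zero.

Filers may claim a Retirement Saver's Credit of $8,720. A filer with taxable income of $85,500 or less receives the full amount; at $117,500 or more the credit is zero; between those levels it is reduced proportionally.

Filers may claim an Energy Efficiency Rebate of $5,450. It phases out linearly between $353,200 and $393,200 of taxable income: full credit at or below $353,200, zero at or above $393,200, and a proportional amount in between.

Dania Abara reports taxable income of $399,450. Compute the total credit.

$601

Apprenticeship Credit: income exceeds $356,600 by $42,850, which is 43 full-or-partial $1,000 increments; reduction = 43 × $18 = $774, leaving $601.
Retirement Saver's Credit: $399,450 is at or above $117,500, so the credit is $0.
Energy Efficiency Rebate: $399,450 is at or above $393,200, so the credit is $0.
Total: $601 + $0 + $0 = $601.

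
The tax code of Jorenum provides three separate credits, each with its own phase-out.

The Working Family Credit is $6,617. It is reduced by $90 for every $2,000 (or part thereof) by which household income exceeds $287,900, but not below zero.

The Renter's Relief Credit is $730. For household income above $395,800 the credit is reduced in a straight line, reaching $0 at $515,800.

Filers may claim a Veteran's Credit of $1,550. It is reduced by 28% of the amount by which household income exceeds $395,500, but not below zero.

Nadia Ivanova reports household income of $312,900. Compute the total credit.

Working Family Credit: income exceeds $287,900 by $25,000, which is 13 full-or-partial $2,000 increments; reduction = 13 × $90 = $1,170, leaving $5,447.
Renter's Relief Credit: $312,900 is at or below the $395,800 threshold, so the full $730 applies.
Veteran's Credit: $312,900 is at or below the $395,500 threshold, so the full $1,550 applies.
Total: $5,447 + $730 + $1,550 = $7,727.

$7,727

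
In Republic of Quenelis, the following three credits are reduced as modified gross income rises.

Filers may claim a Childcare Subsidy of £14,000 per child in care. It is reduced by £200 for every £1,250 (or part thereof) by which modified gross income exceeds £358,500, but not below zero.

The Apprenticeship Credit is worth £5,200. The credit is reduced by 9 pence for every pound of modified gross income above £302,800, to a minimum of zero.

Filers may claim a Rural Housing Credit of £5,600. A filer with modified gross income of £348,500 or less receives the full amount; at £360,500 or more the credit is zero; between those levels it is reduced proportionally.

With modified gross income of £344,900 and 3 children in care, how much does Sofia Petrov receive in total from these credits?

Childcare Subsidy: base = 3 × £14,000 = £42,000. £344,900 is at or below the £358,500 threshold, so the full £42,000 applies.
Apprenticeship Credit: 9% of the £42,100 excess over £302,800 is £3,789; credit = £5,200 − £3,789 = £1,411.
Rural Housing Credit: £344,900 is at or below the £348,500 threshold, so the full £5,600 applies.
Total: £42,000 + £1,411 + £5,600 = £49,011.

£49,011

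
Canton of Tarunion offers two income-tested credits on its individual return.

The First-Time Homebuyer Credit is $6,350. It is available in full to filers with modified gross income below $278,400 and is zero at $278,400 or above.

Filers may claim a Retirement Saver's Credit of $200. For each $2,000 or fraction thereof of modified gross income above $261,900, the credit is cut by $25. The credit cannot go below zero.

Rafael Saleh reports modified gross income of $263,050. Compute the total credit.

First-Time Homebuyer Credit: $263,050 is below the $278,400 cutoff, so the full $6,350 applies.
Retirement Saver's Credit: income exceeds $261,900 by $1,150, which is 1 full-or-partial $2,000 increment; reduction = 1 × $25 = $25, leaving $175.
Total: $6,350 + $175 = $6,525.

$6,525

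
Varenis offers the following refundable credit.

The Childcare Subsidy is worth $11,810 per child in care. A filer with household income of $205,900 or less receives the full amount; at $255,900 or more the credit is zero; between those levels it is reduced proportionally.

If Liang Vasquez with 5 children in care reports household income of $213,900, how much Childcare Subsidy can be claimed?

$49,602

Childcare Subsidy: base = 5 × $11,810 = $59,050. $213,900 is $8,000 into a $50,000 phase-out range, leaving 42,000/50,000 of the credit: $59,050 × 42,000/50,000 = $49,602.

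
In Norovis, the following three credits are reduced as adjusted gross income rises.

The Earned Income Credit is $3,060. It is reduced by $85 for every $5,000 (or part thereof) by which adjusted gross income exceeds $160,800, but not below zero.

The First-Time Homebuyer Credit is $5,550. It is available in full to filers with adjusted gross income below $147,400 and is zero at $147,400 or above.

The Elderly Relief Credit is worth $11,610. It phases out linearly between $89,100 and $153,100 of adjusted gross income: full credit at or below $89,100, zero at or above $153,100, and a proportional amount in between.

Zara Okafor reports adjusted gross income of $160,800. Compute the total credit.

$3,060

Earned Income Credit: $160,800 is at or below the $160,800 threshold, so the full $3,060 applies.
First-Time Homebuyer Credit: $160,800 meets or exceeds the $147,400 cutoff, so the credit is $0.
Elderly Relief Credit: $160,800 is at or above $153,100, so the credit is $0.
Total: $3,060 + $0 + $0 = $3,060.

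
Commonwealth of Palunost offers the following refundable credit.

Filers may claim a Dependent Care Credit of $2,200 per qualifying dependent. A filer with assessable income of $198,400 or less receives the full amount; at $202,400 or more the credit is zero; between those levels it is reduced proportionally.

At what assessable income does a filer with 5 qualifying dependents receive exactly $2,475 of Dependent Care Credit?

$201,500

Full credit = 5 × $2,200 = $11,000.
$2,475 is 2,475/11,000 of the full $11,000, so 8,525/11,000 of the $4,000 range has been used: income = $198,400 + $4,000 × 8,525/11,000 = $201,500.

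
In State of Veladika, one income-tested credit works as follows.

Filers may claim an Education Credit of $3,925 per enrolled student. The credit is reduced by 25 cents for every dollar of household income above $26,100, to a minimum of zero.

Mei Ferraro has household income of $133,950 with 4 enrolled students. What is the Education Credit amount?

Education Credit: base = 4 × $3,925 = $15,700. 25% of the $107,850 excess over $26,100 is $26,962.50 ≥ base, so the credit is $0.

$0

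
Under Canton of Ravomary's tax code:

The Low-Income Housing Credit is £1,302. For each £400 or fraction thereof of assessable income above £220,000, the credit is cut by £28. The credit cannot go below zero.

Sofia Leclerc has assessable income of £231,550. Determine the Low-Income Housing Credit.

Low-Income Housing Credit: income exceeds £220,000 by £11,550, which is 29 full-or-partial £400 increments; reduction = 29 × £28 = £812, leaving £490.

£490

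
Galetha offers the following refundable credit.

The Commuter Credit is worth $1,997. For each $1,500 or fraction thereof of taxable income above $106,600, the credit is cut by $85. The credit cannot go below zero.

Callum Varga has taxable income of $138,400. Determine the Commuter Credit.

Commuter Credit: income exceeds $106,600 by $31,800, which is 22 full-or-partial $1,500 increments; reduction = 22 × $85 = $1,870, leaving $127.

$127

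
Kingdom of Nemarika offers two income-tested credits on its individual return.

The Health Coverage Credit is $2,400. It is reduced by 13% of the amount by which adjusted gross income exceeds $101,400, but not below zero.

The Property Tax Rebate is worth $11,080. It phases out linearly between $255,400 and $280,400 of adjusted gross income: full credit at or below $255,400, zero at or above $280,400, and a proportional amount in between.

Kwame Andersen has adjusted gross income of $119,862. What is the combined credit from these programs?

$11,080

Health Coverage Credit: 13% of the $18,462 excess over $101,400 is $2,400.06 ≥ base, so the credit is $0.
Property Tax Rebate: $119,862 is at or below the $255,400 threshold, so the full $11,080 applies.
Total: $0 + $11,080 = $11,080.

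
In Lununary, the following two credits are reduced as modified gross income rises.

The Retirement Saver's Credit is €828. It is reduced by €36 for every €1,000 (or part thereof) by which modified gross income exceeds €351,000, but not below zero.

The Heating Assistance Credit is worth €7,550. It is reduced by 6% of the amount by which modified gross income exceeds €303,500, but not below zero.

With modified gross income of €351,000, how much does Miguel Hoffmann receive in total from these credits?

€5,528

Retirement Saver's Credit: €351,000 is at or below the €351,000 threshold, so the full €828 applies.
Heating Assistance Credit: 6% of the €47,500 excess over €303,500 is €2,850; credit = €7,550 − €2,850 = €4,700.
Total: €828 + €4,700 = €5,528.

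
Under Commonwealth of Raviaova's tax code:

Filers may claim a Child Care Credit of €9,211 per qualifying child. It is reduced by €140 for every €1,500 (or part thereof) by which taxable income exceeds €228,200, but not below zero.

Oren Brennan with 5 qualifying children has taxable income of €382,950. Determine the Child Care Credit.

€31,495

Child Care Credit: base = 5 × €9,211 = €46,055. income exceeds €228,200 by €154,750, which is 104 full-or-partial €1,500 increments; reduction = 104 × €140 = €14,560, leaving €31,495.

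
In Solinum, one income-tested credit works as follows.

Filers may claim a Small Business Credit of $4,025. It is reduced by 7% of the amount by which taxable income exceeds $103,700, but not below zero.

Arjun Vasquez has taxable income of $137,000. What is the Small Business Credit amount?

Small Business Credit: 7% of the $33,300 excess over $103,700 is $2,331; credit = $4,025 − $2,331 = $1,694.

$1,694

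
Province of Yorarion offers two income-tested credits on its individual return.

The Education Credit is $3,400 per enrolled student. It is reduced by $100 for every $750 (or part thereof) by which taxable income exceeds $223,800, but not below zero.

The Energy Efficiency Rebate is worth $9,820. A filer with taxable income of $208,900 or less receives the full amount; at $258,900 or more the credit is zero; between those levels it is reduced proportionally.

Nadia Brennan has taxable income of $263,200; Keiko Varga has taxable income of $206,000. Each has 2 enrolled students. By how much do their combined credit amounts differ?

$15,120

Nadia ($263,200): Education Credit: base = 2 × $3,400 = $6,800. income exceeds $223,800 by $39,400, which is 53 full-or-partial $750 increments; reduction = 53 × $100 = $5,300, leaving $1,500. Energy Efficiency Rebate: $263,200 is at or above $258,900, so the credit is $0. total $1,500 + $0 = $1,500
Keiko ($206,000): Education Credit: base = 2 × $3,400 = $6,800. $206,000 is at or below the $223,800 threshold, so the full $6,800 applies. Energy Efficiency Rebate: $206,000 is at or below the $208,900 threshold, so the full $9,820 applies. total $6,800 + $9,820 = $16,620
Difference: |$1,500 − $16,620| = $15,120.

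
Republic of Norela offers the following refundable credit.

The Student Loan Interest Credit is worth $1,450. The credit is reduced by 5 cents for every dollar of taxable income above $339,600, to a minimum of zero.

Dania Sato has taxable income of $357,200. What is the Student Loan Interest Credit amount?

$570

Student Loan Interest Credit: 5% of the $17,600 excess over $339,600 is $880; credit = $1,450 − $880 = $570.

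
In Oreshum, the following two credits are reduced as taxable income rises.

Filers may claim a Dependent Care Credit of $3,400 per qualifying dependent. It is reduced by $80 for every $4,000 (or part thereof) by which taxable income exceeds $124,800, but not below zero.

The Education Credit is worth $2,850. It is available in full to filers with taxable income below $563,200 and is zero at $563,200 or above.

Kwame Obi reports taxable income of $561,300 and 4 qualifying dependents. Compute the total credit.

Dependent Care Credit: base = 4 × $3,400 = $13,600. income exceeds $124,800 by $436,500, which is 110 full-or-partial $4,000 increments; reduction = 110 × $80 = $8,800, leaving $4,800.
Education Credit: $561,300 is below the $563,200 cutoff, so the full $2,850 applies.
Total: $4,800 + $2,850 = $7,650.

$7,650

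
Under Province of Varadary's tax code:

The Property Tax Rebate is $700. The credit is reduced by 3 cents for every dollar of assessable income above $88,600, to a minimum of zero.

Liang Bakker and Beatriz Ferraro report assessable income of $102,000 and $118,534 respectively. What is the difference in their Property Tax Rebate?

Liang ($102,000): Property Tax Rebate: 3% of the $13,400 excess over $88,600 is $402; credit = $700 − $402 = $298.
Beatriz ($118,534): Property Tax Rebate: 3% of the $29,934 excess over $88,600 is $898.02 ≥ base, so the credit is $0.
Difference: |$298 − $0| = $298.

$298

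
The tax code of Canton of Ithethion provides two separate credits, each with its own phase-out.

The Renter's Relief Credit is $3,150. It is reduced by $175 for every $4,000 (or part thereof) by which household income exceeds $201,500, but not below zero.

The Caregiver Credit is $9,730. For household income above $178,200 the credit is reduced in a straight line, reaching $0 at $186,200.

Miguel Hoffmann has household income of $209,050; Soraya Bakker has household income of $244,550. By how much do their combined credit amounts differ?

Miguel ($209,050): Renter's Relief Credit: income exceeds $201,500 by $7,550, which is 2 full-or-partial $4,000 increments; reduction = 2 × $175 = $350, leaving $2,800. Caregiver Credit: $209,050 is at or above $186,200, so the credit is $0. total $2,800 + $0 = $2,800
Soraya ($244,550): Renter's Relief Credit: income exceeds $201,500 by $43,050, which is 11 full-or-partial $4,000 increments; reduction = 11 × $175 = $1,925, leaving $1,225. Caregiver Credit: $244,550 is at or above $186,200, so the credit is $0. total $1,225 + $0 = $1,225
Difference: |$2,800 − $1,225| = $1,575.

$1,575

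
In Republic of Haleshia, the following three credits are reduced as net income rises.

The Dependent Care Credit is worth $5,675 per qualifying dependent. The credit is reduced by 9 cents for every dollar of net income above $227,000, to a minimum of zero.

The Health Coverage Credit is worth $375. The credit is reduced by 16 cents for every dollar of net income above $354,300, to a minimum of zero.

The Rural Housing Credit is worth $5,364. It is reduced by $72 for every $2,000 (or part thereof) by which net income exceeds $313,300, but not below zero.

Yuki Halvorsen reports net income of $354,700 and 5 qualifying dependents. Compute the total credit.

$21,045

Dependent Care Credit: base = 5 × $5,675 = $28,375. 9% of the $127,700 excess over $227,000 is $11,493; credit = $28,375 − $11,493 = $16,882.
Health Coverage Credit: 16% of the $400 excess over $354,300 is $64; credit = $375 − $64 = $311.
Rural Housing Credit: income exceeds $313,300 by $41,400, which is 21 full-or-partial $2,000 increments; reduction = 21 × $72 = $1,512, leaving $3,852.
Total: $16,882 + $311 + $3,852 = $21,045.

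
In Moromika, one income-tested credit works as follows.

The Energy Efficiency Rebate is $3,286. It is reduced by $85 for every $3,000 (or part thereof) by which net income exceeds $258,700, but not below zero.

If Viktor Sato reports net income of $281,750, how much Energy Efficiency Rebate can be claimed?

Energy Efficiency Rebate: income exceeds $258,700 by $23,050, which is 8 full-or-partial $3,000 increments; reduction = 8 × $85 = $680, leaving $2,606.

$2,606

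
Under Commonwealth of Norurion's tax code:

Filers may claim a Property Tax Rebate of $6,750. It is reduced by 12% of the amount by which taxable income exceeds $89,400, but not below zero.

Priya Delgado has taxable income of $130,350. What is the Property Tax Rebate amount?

$1,836

Property Tax Rebate: 12% of the $40,950 excess over $89,400 is $4,914; credit = $6,750 − $4,914 = $1,836.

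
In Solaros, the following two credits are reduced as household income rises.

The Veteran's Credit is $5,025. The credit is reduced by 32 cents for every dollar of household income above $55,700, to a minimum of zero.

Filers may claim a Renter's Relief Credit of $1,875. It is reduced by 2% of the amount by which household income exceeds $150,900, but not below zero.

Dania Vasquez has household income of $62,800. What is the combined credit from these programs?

$4,628

Veteran's Credit: 32% of the $7,100 excess over $55,700 is $2,272; credit = $5,025 − $2,272 = $2,753.
Renter's Relief Credit: $62,800 is at or below the $150,900 threshold, so the full $1,875 applies.
Total: $2,753 + $1,875 = $4,628.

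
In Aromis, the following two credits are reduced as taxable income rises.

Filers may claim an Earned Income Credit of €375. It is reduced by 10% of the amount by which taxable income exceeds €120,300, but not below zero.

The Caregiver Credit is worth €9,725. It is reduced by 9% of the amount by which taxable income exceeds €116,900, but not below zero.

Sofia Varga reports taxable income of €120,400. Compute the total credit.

Earned Income Credit: 10% of the €100 excess over €120,300 is €10; credit = €375 − €10 = €365.
Caregiver Credit: 9% of the €3,500 excess over €116,900 is €315; credit = €9,725 − €315 = €9,410.
Total: €365 + €9,410 = €9,775.

€9,775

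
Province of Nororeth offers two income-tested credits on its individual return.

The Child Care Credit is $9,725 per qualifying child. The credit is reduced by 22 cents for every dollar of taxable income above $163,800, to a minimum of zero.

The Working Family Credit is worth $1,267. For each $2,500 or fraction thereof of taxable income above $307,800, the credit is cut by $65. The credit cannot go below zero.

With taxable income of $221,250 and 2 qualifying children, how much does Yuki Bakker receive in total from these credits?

$8,078

Child Care Credit: base = 2 × $9,725 = $19,450. 22% of the $57,450 excess over $163,800 is $12,639; credit = $19,450 − $12,639 = $6,811.
Working Family Credit: $221,250 is at or below the $307,800 threshold, so the full $1,267 applies.
Total: $6,811 + $1,267 = $8,078.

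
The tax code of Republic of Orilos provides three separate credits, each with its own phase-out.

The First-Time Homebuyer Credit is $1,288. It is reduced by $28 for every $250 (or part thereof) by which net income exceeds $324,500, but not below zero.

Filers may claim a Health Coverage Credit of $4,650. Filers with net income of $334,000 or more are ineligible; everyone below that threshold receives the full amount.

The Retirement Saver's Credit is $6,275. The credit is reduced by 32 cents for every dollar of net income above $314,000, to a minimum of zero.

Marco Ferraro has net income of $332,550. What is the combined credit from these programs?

$5,353

First-Time Homebuyer Credit: income exceeds $324,500 by $8,050, which is 33 full-or-partial $250 increments; reduction = 33 × $28 = $924, leaving $364.
Health Coverage Credit: $332,550 is below the $334,000 cutoff, so the full $4,650 applies.
Retirement Saver's Credit: 32% of the $18,550 excess over $314,000 is $5,936; credit = $6,275 − $5,936 = $339.
Total: $364 + $4,650 + $339 = $5,353.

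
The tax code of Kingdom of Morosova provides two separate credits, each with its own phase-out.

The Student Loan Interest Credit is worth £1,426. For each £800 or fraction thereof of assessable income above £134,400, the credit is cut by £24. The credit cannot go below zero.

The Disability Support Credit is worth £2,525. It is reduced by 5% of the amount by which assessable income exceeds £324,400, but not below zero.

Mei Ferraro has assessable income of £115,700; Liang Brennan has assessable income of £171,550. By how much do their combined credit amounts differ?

£1,128

Mei (£115,700): Student Loan Interest Credit: £115,700 is at or below the £134,400 threshold, so the full £1,426 applies. Disability Support Credit: £115,700 is at or below the £324,400 threshold, so the full £2,525 applies. total £1,426 + £2,525 = £3,951
Liang (£171,550): Student Loan Interest Credit: income exceeds £134,400 by £37,150, which is 47 full-or-partial £800 increments; reduction = 47 × £24 = £1,128, leaving £298. Disability Support Credit: £171,550 is at or below the £324,400 threshold, so the full £2,525 applies. total £298 + £2,525 = £2,823
Difference: |£3,951 − £2,823| = £1,128.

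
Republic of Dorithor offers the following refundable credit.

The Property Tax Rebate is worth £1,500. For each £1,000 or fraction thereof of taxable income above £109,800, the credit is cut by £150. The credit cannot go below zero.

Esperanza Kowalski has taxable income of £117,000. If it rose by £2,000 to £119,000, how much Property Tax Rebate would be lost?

At £117,000 — income exceeds £109,800 by £7,200, which is 8 full-or-partial £1,000 increments; reduction = 8 × £150 = £1,200, leaving £300.
At £119,000 — income exceeds £109,800 by £9,200 → 10 increments × £150 = £1,500 ≥ base, so the credit is £0.
Lost: £300 − £0 = £300.

£300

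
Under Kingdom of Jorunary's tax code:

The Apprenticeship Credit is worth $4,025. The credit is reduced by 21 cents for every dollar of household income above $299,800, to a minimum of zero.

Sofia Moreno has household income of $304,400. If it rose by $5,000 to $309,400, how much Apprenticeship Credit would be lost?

At $304,400 — 21% of the $4,600 excess over $299,800 is $966; credit = $4,025 − $966 = $3,059.
At $309,400 — 21% of the $9,600 excess over $299,800 is $2,016; credit = $4,025 − $2,016 = $2,009.
Lost: $3,059 − $2,009 = $1,050.

$1,050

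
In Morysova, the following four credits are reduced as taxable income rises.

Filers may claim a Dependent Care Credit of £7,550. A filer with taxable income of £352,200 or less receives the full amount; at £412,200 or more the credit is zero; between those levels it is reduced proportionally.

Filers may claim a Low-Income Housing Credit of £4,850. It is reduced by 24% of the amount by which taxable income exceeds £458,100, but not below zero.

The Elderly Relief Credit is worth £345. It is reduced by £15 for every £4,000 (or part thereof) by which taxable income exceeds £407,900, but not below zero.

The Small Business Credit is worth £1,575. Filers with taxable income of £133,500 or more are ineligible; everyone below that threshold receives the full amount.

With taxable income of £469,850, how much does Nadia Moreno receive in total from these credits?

£2,135

Dependent Care Credit: £469,850 is at or above £412,200, so the credit is £0.
Low-Income Housing Credit: 24% of the £11,750 excess over £458,100 is £2,820; credit = £4,850 − £2,820 = £2,030.
Elderly Relief Credit: income exceeds £407,900 by £61,950, which is 16 full-or-partial £4,000 increments; reduction = 16 × £15 = £240, leaving £105.
Small Business Credit: £469,850 meets or exceeds the £133,500 cutoff, so the credit is £0.
Total: £0 + £2,030 + £105 + £0 = £2,135.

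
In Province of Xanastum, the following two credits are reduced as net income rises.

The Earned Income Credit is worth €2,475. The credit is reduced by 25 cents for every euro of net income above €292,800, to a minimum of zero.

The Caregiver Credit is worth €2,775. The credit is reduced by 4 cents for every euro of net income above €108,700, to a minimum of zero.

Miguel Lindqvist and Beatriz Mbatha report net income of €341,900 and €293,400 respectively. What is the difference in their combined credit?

€2,325

Miguel (€341,900): Earned Income Credit: 25% of the €49,100 excess over €292,800 is €12,275 ≥ base, so the credit is €0. Caregiver Credit: 4% of the €233,200 excess over €108,700 is €9,328 ≥ base, so the credit is €0. total €0 + €0 = €0
Beatriz (€293,400): Earned Income Credit: 25% of the €600 excess over €292,800 is €150; credit = €2,475 − €150 = €2,325. Caregiver Credit: 4% of the €184,700 excess over €108,700 is €7,388 ≥ base, so the credit is €0. total €2,325 + €0 = €2,325
Difference: |€0 − €2,325| = €2,325.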